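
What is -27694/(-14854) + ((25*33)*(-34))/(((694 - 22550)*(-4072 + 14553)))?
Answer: 1586089251371/850661605136 ≈ 1.8645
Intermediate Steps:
-27694/(-14854) + ((25*33)*(-34))/(((694 - 22550)*(-4072 + 14553))) = -27694*(-1/14854) + (825*(-34))/((-21856*10481)) = 13847/7427 - 28050/(-229072736) = 13847/7427 - 28050*(-1/229072736) = 13847/7427 + 14025/114536368 = 1586089251371/850661605136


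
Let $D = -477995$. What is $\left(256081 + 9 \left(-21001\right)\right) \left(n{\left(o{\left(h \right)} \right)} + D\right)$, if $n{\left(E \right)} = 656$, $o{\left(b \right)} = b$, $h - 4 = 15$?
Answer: $-32016081408$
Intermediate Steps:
$h = 19$ ($h = 4 + 15 = 19$)
$\left(256081 + 9 \left(-21001\right)\right) \left(n{\left(o{\left(h \right)} \right)} + D\right) = \left(256081 + 9 \left(-21001\right)\right) \left(656 - 477995\right) = \left(256081 - 189009\right) \left(-477339\right) = 67072 \left(-477339\right) = -32016081408$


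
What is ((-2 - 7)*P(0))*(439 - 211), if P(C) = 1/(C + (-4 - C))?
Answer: 513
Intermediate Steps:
P(C) = -¼ (P(C) = 1/(-4) = -¼)
((-2 - 7)*P(0))*(439 - 211) = ((-2 - 7)*(-¼))*(439 - 211) = -9*(-¼)*228 = (9/4)*228 = 513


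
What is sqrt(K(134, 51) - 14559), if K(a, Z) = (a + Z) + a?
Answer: 4*I*sqrt(890) ≈ 119.33*I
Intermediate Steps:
K(a, Z) = Z + 2*a (K(a, Z) = (Z + a) + a = Z + 2*a)
sqrt(K(134, 51) - 14559) = sqrt((51 + 2*134) - 14559) = sqrt((51 + 268) - 14559) = sqrt(319 - 14559) = sqrt(-14240) = 4*I*sqrt(890)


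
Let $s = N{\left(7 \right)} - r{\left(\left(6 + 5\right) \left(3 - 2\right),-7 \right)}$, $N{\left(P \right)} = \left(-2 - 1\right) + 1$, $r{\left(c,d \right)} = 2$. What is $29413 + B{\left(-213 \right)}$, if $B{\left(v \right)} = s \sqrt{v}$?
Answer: $29413 - 4 i \sqrt{213} \approx 29413.0 - 58.378 i$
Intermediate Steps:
$N{\left(P \right)} = -2$ ($N{\left(P \right)} = -3 + 1 = -2$)
$s = -4$ ($s = -2 - 2 = -4$)
$B{\left(v \right)} = - 4 \sqrt{v}$
$29413 + B{\left(-213 \right)} = 29413 - 4 \sqrt{-213} = 29413 - 4 i \sqrt{213}$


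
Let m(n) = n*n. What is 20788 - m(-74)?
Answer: 15312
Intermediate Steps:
m(n) = n²
20788 - m(-74) = 20788 - 1*(-74)² = 20788 - 1*5476 = 20788 - 5476 = 15312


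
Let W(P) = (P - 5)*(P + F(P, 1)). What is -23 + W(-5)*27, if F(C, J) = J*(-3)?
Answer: 2137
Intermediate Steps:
F(C, J) = -3*J
W(P) = (-5 + P)*(-3 + P) (W(P) = (P - 5)*(P - 3*1) = (-5 + P)*(P - 3) = (-5 + P)*(-3 + P))
-23 + W(-5)*27 = -23 + (15 + (-5)**2 - 8*(-5))*27 = -23 + (15 + 25 + 40)*27 = -23 + 80*27 = -23 + 2160 = 2137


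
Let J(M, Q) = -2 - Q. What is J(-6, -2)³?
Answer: 0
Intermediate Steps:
J(-6, -2)³ = (-2 - 1*(-2))³ = (-2 + 2)³ = 0³ = 0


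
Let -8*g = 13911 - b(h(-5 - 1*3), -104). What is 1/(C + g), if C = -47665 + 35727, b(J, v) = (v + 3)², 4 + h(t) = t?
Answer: -4/49607 ≈ -8.0634e-5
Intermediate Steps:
h(t) = -4 + t
b(J, v) = (3 + v)²
C = -11938
g = -1855/4 (g = -(13911 - (3 - 104)²)/8 = -(13911 - 1*(-101)²)/8 = -(13911 - 1*10201)/8 = -(13911 - 10201)/8 = -⅛*3710 = -1855/4 ≈ -463.75)
1/(C + g) = 1/(-11938 - 1855/4) = 1/(-49607/4) = -4/49607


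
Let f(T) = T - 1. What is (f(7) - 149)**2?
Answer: 20449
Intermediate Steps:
f(T) = -1 + T
(f(7) - 149)**2 = ((-1 + 7) - 149)**2 = (6 - 149)**2 = (-143)**2 = 20449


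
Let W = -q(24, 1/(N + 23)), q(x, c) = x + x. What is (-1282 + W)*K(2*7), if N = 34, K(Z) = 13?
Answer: -17290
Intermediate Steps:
q(x, c) = 2*x
W = -48 (W = -2*24 = -1*48 = -48)
(-1282 + W)*K(2*7) = (-1282 - 48)*13 = -1330*13 = -17290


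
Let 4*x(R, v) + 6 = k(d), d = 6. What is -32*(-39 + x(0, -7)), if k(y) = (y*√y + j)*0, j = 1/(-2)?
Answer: 1296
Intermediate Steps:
j = -½ ≈ -0.50000
k(y) = 0 (k(y) = (y*√y - ½)*0 = (y^(3/2) - ½)*0 = (-½ + y^(3/2))*0 = 0)
x(R, v) = -3/2 (x(R, v) = -3/2 + (¼)*0 = -3/2 + 0 = -3/2)
-32*(-39 + x(0, -7)) = -32*(-39 - 3/2) = -32*(-81/2) = 1296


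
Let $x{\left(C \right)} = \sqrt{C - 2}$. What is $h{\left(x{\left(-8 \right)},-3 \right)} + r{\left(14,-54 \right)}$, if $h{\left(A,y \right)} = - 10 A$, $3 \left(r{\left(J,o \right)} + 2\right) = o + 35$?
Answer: $- \frac{25}{3} - 10 i \sqrt{10} \approx -8.3333 - 31.623 i$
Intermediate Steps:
$x{\left(C \right)} = \sqrt{-2 + C}$
$r{\left(J,o \right)} = \frac{29}{3} + \frac{o}{3}$ ($r{\left(J,o \right)} = -2 + \frac{o + 35}{3} = -2 + \frac{35 + o}{3} = -2 + \left(\frac{35}{3} + \frac{o}{3}\right) = \frac{29}{3} + \frac{o}{3}$)
$h{\left(x{\left(-8 \right)},-3 \right)} + r{\left(14,-54 \right)} = - 10 \sqrt{-2 - 8} + \left(\frac{29}{3} + \frac{1}{3} \left(-54\right)\right) = - 10 \sqrt{-10} + \left(\frac{29}{3} - 18\right) = - 10 i \sqrt{10} - \frac{25}{3} = - \frac{25}{3} - 10 i \sqrt{10}$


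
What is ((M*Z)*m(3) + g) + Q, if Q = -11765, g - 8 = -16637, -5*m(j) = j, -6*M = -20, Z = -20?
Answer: -28354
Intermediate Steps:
M = 10/3 (M = -⅙*(-20) = 10/3 ≈ 3.3333)
m(j) = -j/5
g = -16629 (g = 8 - 16637 = -16629)
((M*Z)*m(3) + g) + Q = (((10/3)*(-20))*(-⅕*3) - 16629) - 11765 = (-200/3*(-⅗) - 16629) - 11765 = (40 - 16629) - 11765 = -16589 - 11765 = -28354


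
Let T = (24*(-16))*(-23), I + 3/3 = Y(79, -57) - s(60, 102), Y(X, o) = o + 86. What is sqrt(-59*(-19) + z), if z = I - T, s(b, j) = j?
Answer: 3*I*sqrt(865) ≈ 88.233*I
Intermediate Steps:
Y(X, o) = 86 + o
I = -74 (I = -1 + ((86 - 57) - 1*102) = -1 + (29 - 102) = -1 - 73 = -74)
T = 8832 (T = -384*(-23) = 8832)
z = -8906 (z = -74 - 1*8832 = -74 - 8832 = -8906)
sqrt(-59*(-19) + z) = sqrt(-59*(-19) - 8906) = sqrt(1121 - 8906) = sqrt(-7785) = 3*I*sqrt(865)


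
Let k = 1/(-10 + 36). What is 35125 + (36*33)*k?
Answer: 457219/13 ≈ 35171.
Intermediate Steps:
k = 1/26 ≈ 0.038462
35125 + (36*33)*k = 35125 + (36*33)*(1/26) = 35125 + 1188*(1/26) = 35125 + 594/13 = 457219/13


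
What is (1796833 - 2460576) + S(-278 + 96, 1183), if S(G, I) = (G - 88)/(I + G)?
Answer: -664407013/1001 ≈ -6.6374e+5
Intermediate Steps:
S(G, I) = (-88 + G)/(G + I)
(1796833 - 2460576) + S(-278 + 96, 1183) = (1796833 - 2460576) + (-88 + (-278 + 96))/((-278 + 96) + 1183) = -663743 + (-88 - 182)/(-182 + 1183) = -663743 - 270/1001 = -664407013/1001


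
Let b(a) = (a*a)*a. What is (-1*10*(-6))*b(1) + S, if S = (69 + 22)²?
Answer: 8341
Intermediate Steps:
b(a) = a³ (b(a) = a²*a = a³)
S = 8281 (S = 91² = 8281)
(-1*10*(-6))*b(1) + S = (-1*10*(-6))*1³ + 8281 = -10*(-6)*1 + 8281 = 60*1 + 8281 = 60 + 8281 = 8341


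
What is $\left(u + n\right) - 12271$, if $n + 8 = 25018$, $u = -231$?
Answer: $12508$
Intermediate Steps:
$n = 25010$ ($n = -8 + 25018 = 25010$)
$\left(u + n\right) - 12271 = \left(-231 + 25010\right) - 12271 = 24779 - 12271 = 12508$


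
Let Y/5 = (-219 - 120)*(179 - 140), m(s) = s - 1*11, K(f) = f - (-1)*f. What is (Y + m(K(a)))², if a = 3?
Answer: 4370532100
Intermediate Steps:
K(f) = 2*f (K(f) = f + f = 2*f)
m(s) = -11 + s (m(s) = s - 11 = -11 + s)
Y = -66105 (Y = 5*((-219 - 120)*(179 - 140)) = 5*(-339*39) = 5*(-13221) = -66105)
(Y + m(K(a)))² = (-66105 + (-11 + 2*3))² = (-66105 + (-11 + 6))² = (-66105 - 5)² = (-66110)² = 4370532100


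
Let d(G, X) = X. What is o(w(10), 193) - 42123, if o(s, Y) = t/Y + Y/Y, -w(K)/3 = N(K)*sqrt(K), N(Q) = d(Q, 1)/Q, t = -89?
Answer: -8129635/193 ≈ -42122.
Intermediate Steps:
N(Q) = 1/Q
w(K) = -3/sqrt(K) (w(K) = -3*sqrt(K)/K = -3/sqrt(K))
o(s, Y) = 1 - 89/Y (o(s, Y) = -89/Y + Y/Y = -89/Y + 1 = 1 - 89/Y)
o(w(10), 193) - 42123 = (-89 + 193)/193 - 42123 = (1/193)*104 - 42123 = 104/193 - 42123 = -8129635/193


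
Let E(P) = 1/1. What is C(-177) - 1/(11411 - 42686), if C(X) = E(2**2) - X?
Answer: 5566951/31275 ≈ 178.00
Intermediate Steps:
E(P) = 1
C(X) = 1 - X
C(-177) - 1/(11411 - 42686) = (1 - 1*(-177)) - 1/(11411 - 42686) = (1 + 177) - 1/(-31275) = 178 - 1*(-1/31275) = 178 + 1/31275 = 5566951/31275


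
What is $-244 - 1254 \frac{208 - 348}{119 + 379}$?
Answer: $\frac{9008}{83} \approx 108.53$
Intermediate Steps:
$-244 - 1254 \frac{208 - 348}{119 + 379} = -244 - 1254 \left(- \frac{140}{498}\right) = -244 - 1254 \left(\left(-140\right) \frac{1}{498}\right) = -244 - - \frac{29260}{83} = -244 + \frac{29260}{83} = \frac{9008}{83}$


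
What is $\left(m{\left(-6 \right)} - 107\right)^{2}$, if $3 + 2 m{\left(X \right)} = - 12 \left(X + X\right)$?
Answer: $\frac{5329}{4} \approx 1332.3$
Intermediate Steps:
$m{\left(X \right)} = - \frac{3}{2} - 12 X$ ($m{\left(X \right)} = - \frac{3}{2} + \frac{\left(-12\right) \left(X + X\right)}{2} = - \frac{3}{2} + \frac{\left(-12\right) 2 X}{2} = - \frac{3}{2} + \frac{\left(-24\right) X}{2} = - \frac{3}{2} - 12 X$)
$\left(m{\left(-6 \right)} - 107\right)^{2} = \left(\left(- \frac{3}{2} - -72\right) - 107\right)^{2} = \left(\left(- \frac{3}{2} + 72\right) - 107\right)^{2} = \left(\frac{141}{2} - 107\right)^{2} = \left(- \frac{73}{2}\right)^{2} = \frac{5329}{4}$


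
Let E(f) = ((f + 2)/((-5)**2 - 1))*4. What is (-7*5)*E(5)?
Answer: -245/6 ≈ -40.833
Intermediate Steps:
E(f) = 1/3 + f/6 (E(f) = ((2 + f)/(25 - 1))*4 = ((2 + f)/24)*4 = ((2 + f)*(1/24))*4 = (1/12 + f/24)*4 = 1/3 + f/6)
(-7*5)*E(5) = (-7*5)*(1/3 + (1/6)*5) = -35*(1/3 + 5/6) = -35*7/6 = -245/6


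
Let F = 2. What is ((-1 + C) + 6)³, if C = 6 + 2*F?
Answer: 3375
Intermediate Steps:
C = 10 (C = 6 + 2*2 = 6 + 4 = 10)
((-1 + C) + 6)³ = ((-1 + 10) + 6)³ = (9 + 6)³ = 15³ = 3375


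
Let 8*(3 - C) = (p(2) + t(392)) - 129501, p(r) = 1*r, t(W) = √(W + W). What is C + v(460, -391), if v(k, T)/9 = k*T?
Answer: -12820425/8 ≈ -1.6026e+6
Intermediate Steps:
v(k, T) = 9*T*k (v(k, T) = 9*(k*T) = 9*(T*k) = 9*T*k)
t(W) = √2*√W (t(W) = √(2*W) = √2*√W)
p(r) = r
C = 129495/8 (C = 3 - ((2 + √2*√392) - 129501)/8 = 3 - ((2 + √2*(14*√2)) - 129501)/8 = 3 - ((2 + 28) - 129501)/8 = 3 - (30 - 129501)/8 = 3 - ⅛*(-129471) = 3 + 129471/8 = 129495/8 ≈ 16187.)
C + v(460, -391) = 129495/8 + 9*(-391)*460 = 129495/8 - 1618740 = -12820425/8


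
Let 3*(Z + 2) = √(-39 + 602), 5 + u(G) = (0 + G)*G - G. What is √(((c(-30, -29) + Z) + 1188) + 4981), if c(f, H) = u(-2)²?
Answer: √(55512 + 3*√563)/3 ≈ 78.587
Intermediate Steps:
u(G) = -5 + G² - G (u(G) = -5 + ((0 + G)*G - G) = -5 + (G*G - G) = -5 + (G² - G) = -5 + G² - G)
c(f, H) = 1 (c(f, H) = (-5 + (-2)² - 1*(-2))² = (-5 + 4 + 2)² = 1² = 1)
Z = -2 + √563/3 (Z = -2 + √(-39 + 602)/3 = -2 + √563/3 ≈ 5.9092)
√(((c(-30, -29) + Z) + 1188) + 4981) = √(((1 + (-2 + √563/3)) + 1188) + 4981) = √(((-1 + √563/3) + 1188) + 4981) = √((1187 + √563/3) + 4981) = √(6168 + √563/3)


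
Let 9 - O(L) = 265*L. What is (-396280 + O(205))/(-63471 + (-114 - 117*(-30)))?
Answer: 450596/60075 ≈ 7.5006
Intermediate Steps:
O(L) = 9 - 265*L
(-396280 + O(205))/(-63471 + (-114 - 117*(-30))) = (-396280 + (9 - 265*205))/(-63471 + (-114 - 117*(-30))) = (-396280 + (9 - 54325))/(-63471 + (-114 + 3510)) = (-396280 - 54316)/(-63471 + 3396) = -450596/(-60075) = -450596*(-1/60075) = 450596/60075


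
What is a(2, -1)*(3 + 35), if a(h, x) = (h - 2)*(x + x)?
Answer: 0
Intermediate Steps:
a(h, x) = 2*x*(-2 + h) (a(h, x) = (-2 + h)*(2*x) = 2*x*(-2 + h))
a(2, -1)*(3 + 35) = (2*(-1)*(-2 + 2))*(3 + 35) = (2*(-1)*0)*38 = 0*38 = 0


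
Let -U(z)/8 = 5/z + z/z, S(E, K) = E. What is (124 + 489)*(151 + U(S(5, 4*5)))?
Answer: 82755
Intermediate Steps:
U(z) = -8 - 40/z (U(z) = -8*(5/z + z/z) = -8*(5/z + 1) = -8*(1 + 5/z) = -8 - 40/z)
(124 + 489)*(151 + U(S(5, 4*5))) = (124 + 489)*(151 + (-8 - 40/5)) = 613*(151 + (-8 - 40*⅕)) = 613*(151 + (-8 - 8)) = 613*(151 - 16) = 613*135 = 82755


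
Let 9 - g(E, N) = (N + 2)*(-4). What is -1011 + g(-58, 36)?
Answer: -850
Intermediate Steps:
g(E, N) = 17 + 4*N (g(E, N) = 9 - (N + 2)*(-4) = 9 - (2 + N)*(-4) = 9 - (-8 - 4*N) = 9 + (8 + 4*N) = 17 + 4*N)
-1011 + g(-58, 36) = -1011 + (17 + 4*36) = -1011 + (17 + 144) = -1011 + 161 = -850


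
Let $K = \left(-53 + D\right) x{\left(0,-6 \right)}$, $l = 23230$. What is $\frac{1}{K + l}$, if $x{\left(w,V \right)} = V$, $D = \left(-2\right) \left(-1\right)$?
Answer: $\frac{1}{23536} \approx 4.2488 \cdot 10^{-5}$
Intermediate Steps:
$D = 2$
$K = 306$ ($K = \left(-53 + 2\right) \left(-6\right) = \left(-51\right) \left(-6\right) = 306$)
$\frac{1}{K + l} = \frac{1}{306 + 23230} = \frac{1}{23536}$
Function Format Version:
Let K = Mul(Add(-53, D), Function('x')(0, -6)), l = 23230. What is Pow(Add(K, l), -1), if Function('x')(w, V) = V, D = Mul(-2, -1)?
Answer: Rational(1, 23536) ≈ 4.2488e-5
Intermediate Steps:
D = 2
K = 306 (K = Mul(Add(-53, 2), -6) = Mul(-51, -6) = 306)
Pow(Add(K, l), -1) = Pow(Add(306, 23230), -1) = Pow(23536, -1) = Rational(1, 23536)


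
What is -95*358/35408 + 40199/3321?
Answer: 655209491/58794984 ≈ 11.144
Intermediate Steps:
-95*358/35408 + 40199/3321 = -34010*1/35408 + 40199*(1/3321) = -17005/17704 + 40199/3321 = 655209491/58794984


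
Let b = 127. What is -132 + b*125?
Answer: 15743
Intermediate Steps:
-132 + b*125 = -132 + 127*125 = -132 + 15875 = 15743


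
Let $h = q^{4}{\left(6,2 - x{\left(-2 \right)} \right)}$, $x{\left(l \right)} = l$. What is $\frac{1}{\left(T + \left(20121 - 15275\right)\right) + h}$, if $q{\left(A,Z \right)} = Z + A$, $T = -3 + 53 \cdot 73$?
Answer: $\frac{1}{18712} \approx 5.3442 \cdot 10^{-5}$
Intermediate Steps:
$T = 3866$ ($T = -3 + 3869 = 3866$)
$q{\left(A,Z \right)} = A + Z$
$h = 10000$ ($h = \left(6 + \left(2 - -2\right)\right)^{4} = \left(6 + \left(2 + 2\right)\right)^{4} = \left(6 + 4\right)^{4} = 10^{4} = 10000$)
$\frac{1}{\left(T + \left(20121 - 15275\right)\right) + h} = \frac{1}{\left(3866 + \left(20121 - 15275\right)\right) + 10000} = \frac{1}{\left(3866 + 4846\right) + 10000} = \frac{1}{8712 + 10000} = \frac{1}{18712}$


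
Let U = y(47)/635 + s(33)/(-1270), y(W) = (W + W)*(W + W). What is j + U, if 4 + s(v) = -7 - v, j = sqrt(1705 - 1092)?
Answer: 8858/635 + sqrt(613) ≈ 38.708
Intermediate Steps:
y(W) = 4*W**2 (y(W) = (2*W)*(2*W) = 4*W**2)
j = sqrt(613) ≈ 24.759
s(v) = -11 - v (s(v) = -4 + (-7 - v) = -11 - v)
U = 8858/635 (U = (4*47**2)/635 + (-11 - 1*33)/(-1270) = (4*2209)*(1/635) + (-11 - 33)*(-1/1270) = 8836*(1/635) - 44*(-1/1270) = 8836/635 + 22/635 = 8858/635 ≈ 13.950)
j + U = sqrt(613) + 8858/635 = 8858/635 + sqrt(613)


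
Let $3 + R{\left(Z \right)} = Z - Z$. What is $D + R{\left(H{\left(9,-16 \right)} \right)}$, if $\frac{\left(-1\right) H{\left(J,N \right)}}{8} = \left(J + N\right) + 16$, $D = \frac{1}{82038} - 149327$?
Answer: $- \frac{12250734539}{82038} \approx -1.4933 \cdot 10^{5}$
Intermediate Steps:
$D = - \frac{12250488425}{82038}$ ($D = \frac{1}{82038} - 149327 = - \frac{12250488425}{82038} \approx -1.4933 \cdot 10^{5}$)
$H{\left(J,N \right)} = -128 - 8 J - 8 N$ ($H{\left(J,N \right)} = - 8 \left(\left(J + N\right) + 16\right) = - 8 \left(16 + J + N\right) = -128 - 8 J - 8 N$)
$R{\left(Z \right)} = -3$ ($R{\left(Z \right)} = -3 + \left(Z - Z\right) = -3 + 0 = -3$)
$D + R{\left(H{\left(9,-16 \right)} \right)} = - \frac{12250488425}{82038} - 3 = - \frac{12250734539}{82038}$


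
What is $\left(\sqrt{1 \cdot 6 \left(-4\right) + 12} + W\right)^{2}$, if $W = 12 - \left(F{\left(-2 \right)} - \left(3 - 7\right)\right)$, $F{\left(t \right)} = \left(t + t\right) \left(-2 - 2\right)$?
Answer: $52 - 32 i \sqrt{3} \approx 52.0 - 55.426 i$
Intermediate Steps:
$F{\left(t \right)} = - 8 t$ ($F{\left(t \right)} = 2 t \left(-4\right) = - 8 t$)
$W = -8$ ($W = 12 - \left(\left(-8\right) \left(-2\right) - \left(3 - 7\right)\right) = 12 - \left(16 - \left(3 - 7\right)\right) = 12 - \left(16 - -4\right) = 12 - \left(16 + 4\right) = 12 - 20 = -8$)
$\left(\sqrt{1 \cdot 6 \left(-4\right) + 12} + W\right)^{2} = \left(\sqrt{1 \cdot 6 \left(-4\right) + 12} - 8\right)^{2} = \left(\sqrt{6 \left(-4\right) + 12} - 8\right)^{2} = \left(\sqrt{-24 + 12} - 8\right)^{2} = \left(\sqrt{-12} - 8\right)^{2} = \left(2 i \sqrt{3} - 8\right)^{2} = \left(-8 + 2 i \sqrt{3}\right)^{2}$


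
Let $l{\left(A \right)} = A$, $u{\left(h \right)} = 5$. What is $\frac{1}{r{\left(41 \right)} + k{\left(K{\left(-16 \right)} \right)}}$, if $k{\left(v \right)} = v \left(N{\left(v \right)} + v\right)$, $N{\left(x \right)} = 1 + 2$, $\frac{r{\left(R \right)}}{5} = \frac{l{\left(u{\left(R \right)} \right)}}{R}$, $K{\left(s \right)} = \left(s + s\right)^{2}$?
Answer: $\frac{41}{43117593} \approx 9.5089 \cdot 10^{-7}$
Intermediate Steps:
$K{\left(s \right)} = 4 s^{2}$ ($K{\left(s \right)} = \left(2 s\right)^{2} = 4 s^{2}$)
$r{\left(R \right)} = \frac{25}{R}$ ($r{\left(R \right)} = 5 \frac{5}{R} = \frac{25}{R}$)
$N{\left(x \right)} = 3$
$k{\left(v \right)} = v \left(3 + v\right)$
$\frac{1}{r{\left(41 \right)} + k{\left(K{\left(-16 \right)} \right)}} = \frac{1}{\frac{25}{41} + 4 \left(-16\right)^{2} \left(3 + 4 \left(-16\right)^{2}\right)} = \frac{1}{25 \cdot \frac{1}{41} + 4 \cdot 256 \left(3 + 4 \cdot 256\right)} = \frac{1}{\frac{25}{41} + 1024 \left(3 + 1024\right)} = \frac{1}{\frac{25}{41} + 1024 \cdot 1027} = \frac{1}{\frac{25}{41} + 1051648} = \frac{1}{\frac{43117593}{41}} = \frac{41}{43117593}$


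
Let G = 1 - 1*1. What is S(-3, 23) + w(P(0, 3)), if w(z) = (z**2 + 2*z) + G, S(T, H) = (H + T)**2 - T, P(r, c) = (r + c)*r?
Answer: 403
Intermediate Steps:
G = 0 (G = 1 - 1 = 0)
P(r, c) = r*(c + r) (P(r, c) = (c + r)*r = r*(c + r))
w(z) = z**2 + 2*z (w(z) = (z**2 + 2*z) + 0 = z**2 + 2*z)
S(-3, 23) + w(P(0, 3)) = ((23 - 3)**2 - 1*(-3)) + (0*(3 + 0))*(2 + 0*(3 + 0)) = (20**2 + 3) + (0*3)*(2 + 0*3) = (400 + 3) + 0*(2 + 0) = 403 + 0*2 = 403 + 0 = 403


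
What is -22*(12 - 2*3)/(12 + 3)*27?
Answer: -1188/5 ≈ -237.60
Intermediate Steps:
-22*(12 - 2*3)/(12 + 3)*27 = -22*(12 - 6)/15*27 = -132/15*27 = -22*⅖*27 = -44/5*27 = -1188/5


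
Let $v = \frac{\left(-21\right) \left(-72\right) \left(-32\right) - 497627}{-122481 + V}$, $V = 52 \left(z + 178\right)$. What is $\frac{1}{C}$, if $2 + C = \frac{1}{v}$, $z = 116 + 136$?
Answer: $- \frac{546011}{991901} \approx -0.55047$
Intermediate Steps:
$z = 252$
$V = 22360$ ($V = 52 \left(252 + 178\right) = 52 \cdot 430 = 22360$)
$v = \frac{546011}{100121}$ ($v = \frac{\left(-21\right) \left(-72\right) \left(-32\right) - 497627}{-122481 + 22360} = \frac{1512 \left(-32\right) - 497627}{-100121} = \left(-48384 - 497627\right) \left(- \frac{1}{100121}\right) = \left(-546011\right) \left(- \frac{1}{100121}\right) = \frac{546011}{100121} \approx 5.4535$)
$C = - \frac{991901}{546011}$ ($C = -2 + \frac{1}{\frac{546011}{100121}} = -2 + \frac{100121}{546011} = - \frac{991901}{546011} \approx -1.8166$)
$\frac{1}{C} = \frac{1}{- \frac{991901}{546011}} = - \frac{546011}{991901}$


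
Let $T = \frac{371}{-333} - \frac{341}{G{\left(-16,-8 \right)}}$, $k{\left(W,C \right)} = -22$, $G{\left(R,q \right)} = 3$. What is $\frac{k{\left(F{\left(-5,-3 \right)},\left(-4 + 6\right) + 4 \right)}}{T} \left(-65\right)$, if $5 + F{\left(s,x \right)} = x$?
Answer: $- \frac{238095}{19111} \approx -12.459$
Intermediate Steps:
$F{\left(s,x \right)} = -5 + x$
$T = - \frac{38222}{333}$ ($T = \frac{371}{-333} - \frac{341}{3} = 371 \left(- \frac{1}{333}\right) - \frac{341}{3} = - \frac{371}{333} - \frac{341}{3} = - \frac{38222}{333} \approx -114.78$)
$\frac{k{\left(F{\left(-5,-3 \right)},\left(-4 + 6\right) + 4 \right)}}{T} \left(-65\right) = - \frac{22}{- \frac{38222}{333}} \left(-65\right) = \left(-22\right) \left(- \frac{333}{38222}\right) \left(-65\right) = \frac{3663}{19111} \left(-65\right) = - \frac{238095}{19111}$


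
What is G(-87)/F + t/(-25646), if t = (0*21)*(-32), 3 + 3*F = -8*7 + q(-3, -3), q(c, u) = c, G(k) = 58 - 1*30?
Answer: -42/31 ≈ -1.3548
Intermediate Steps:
G(k) = 28 (G(k) = 58 - 30 = 28)
F = -62/3 (F = -1 + (-8*7 - 3)/3 = -1 + (-56 - 3)/3 = -1 + (1/3)*(-59) = -1 - 59/3 = -62/3 ≈ -20.667)
t = 0 (t = 0*(-32) = 0)
G(-87)/F + t/(-25646) = 28/(-62/3) + 0/(-25646) = 28*(-3/62) + 0*(-1/25646) = -42/31 + 0 = -42/31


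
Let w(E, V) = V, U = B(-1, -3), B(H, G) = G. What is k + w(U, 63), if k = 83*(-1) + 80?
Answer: 60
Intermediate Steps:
U = -3
k = -3 (k = -83 + 80 = -3)
k + w(U, 63) = -3 + 63 = 60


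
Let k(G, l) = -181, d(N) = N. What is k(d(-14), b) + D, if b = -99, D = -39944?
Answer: -40125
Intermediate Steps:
k(d(-14), b) + D = -181 - 39944 = -40125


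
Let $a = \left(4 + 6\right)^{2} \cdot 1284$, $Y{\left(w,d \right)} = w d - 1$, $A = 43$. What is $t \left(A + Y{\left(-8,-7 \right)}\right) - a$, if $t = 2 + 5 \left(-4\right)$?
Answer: $-130164$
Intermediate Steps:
$Y{\left(w,d \right)} = -1 + d w$ ($Y{\left(w,d \right)} = d w - 1 = -1 + d w$)
$t = -18$ ($t = 2 - 20 = -18$)
$a = 128400$ ($a = 10^{2} \cdot 1284 = 100 \cdot 1284 = 128400$)
$t \left(A + Y{\left(-8,-7 \right)}\right) - a = - 18 \left(43 - -55\right) - 128400 = - 18 \left(43 + \left(-1 + 56\right)\right) - 128400 = - 18 \left(43 + 55\right) - 128400 = \left(-18\right) 98 - 128400 = -1764 - 128400 = -130164$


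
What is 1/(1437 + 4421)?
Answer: 1/5858 ≈ 0.00017071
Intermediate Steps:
1/(1437 + 4421) = 1/5858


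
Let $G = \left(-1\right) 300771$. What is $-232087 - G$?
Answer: $68684$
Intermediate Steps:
$G = -300771$
$-232087 - G = -232087 - -300771 = -232087 + 300771 = 68684$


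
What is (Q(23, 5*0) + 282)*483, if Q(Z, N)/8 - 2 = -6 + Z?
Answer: 209622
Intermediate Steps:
Q(Z, N) = -32 + 8*Z (Q(Z, N) = 16 + 8*(-6 + Z) = 16 + (-48 + 8*Z) = -32 + 8*Z)
(Q(23, 5*0) + 282)*483 = ((-32 + 8*23) + 282)*483 = ((-32 + 184) + 282)*483 = (152 + 282)*483 = 434*483 = 209622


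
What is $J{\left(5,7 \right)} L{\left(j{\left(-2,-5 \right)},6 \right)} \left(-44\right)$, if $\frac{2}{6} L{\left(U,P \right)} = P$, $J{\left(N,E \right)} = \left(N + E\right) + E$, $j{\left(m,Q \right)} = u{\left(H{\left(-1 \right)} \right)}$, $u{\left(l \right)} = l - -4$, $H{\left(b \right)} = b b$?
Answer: $-15048$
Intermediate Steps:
$H{\left(b \right)} = b^{2}$
$u{\left(l \right)} = 4 + l$ ($u{\left(l \right)} = l + 4 = 4 + l$)
$j{\left(m,Q \right)} = 5$ ($j{\left(m,Q \right)} = 4 + \left(-1\right)^{2} = 4 + 1 = 5$)
$J{\left(N,E \right)} = N + 2 E$ ($J{\left(N,E \right)} = \left(E + N\right) + E = N + 2 E$)
$L{\left(U,P \right)} = 3 P$
$J{\left(5,7 \right)} L{\left(j{\left(-2,-5 \right)},6 \right)} \left(-44\right) = \left(5 + 2 \cdot 7\right) 3 \cdot 6 \left(-44\right) = \left(5 + 14\right) 18 \left(-44\right) = 19 \cdot 18 \left(-44\right) = 342 \left(-44\right) = -15048$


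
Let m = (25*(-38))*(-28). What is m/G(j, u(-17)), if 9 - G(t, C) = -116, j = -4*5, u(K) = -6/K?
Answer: 1064/5 ≈ 212.80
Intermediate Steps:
j = -20
G(t, C) = 125 (G(t, C) = 9 - 1*(-116) = 9 + 116 = 125)
m = 26600 (m = -950*(-28) = 26600)
m/G(j, u(-17)) = 26600/125 = 26600*(1/125) = 1064/5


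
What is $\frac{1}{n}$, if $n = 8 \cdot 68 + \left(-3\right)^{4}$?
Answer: $\frac{1}{625} \approx 0.0016$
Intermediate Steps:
$n = 625$ ($n = 544 + 81 = 625$)
$\frac{1}{n} = \frac{1}{625}$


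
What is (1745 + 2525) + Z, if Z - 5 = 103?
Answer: 4378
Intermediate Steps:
Z = 108 (Z = 5 + 103 = 108)
(1745 + 2525) + Z = (1745 + 2525) + 108 = 4270 + 108 = 4378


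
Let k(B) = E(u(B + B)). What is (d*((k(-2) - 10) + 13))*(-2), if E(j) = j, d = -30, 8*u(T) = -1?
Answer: 345/2 ≈ 172.50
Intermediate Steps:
u(T) = -⅛ (u(T) = (⅛)*(-1) = -⅛)
k(B) = -⅛
(d*((k(-2) - 10) + 13))*(-2) = -30*((-⅛ - 10) + 13)*(-2) = -30*(-81/8 + 13)*(-2) = -30*23/8*(-2) = -345/4*(-2) = 345/2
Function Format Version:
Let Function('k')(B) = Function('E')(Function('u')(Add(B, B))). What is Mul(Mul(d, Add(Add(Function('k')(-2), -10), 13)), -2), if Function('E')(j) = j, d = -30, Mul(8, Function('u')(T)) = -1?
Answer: Rational(345, 2) ≈ 172.50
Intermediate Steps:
Function('u')(T) = Rational(-1, 8) (Function('u')(T) = Mul(Rational(1, 8), -1) = Rational(-1, 8))
Function('k')(B) = Rational(-1, 8)
Mul(Mul(d, Add(Add(Function('k')(-2), -10), 13)), -2) = Mul(Mul(-30, Add(Add(Rational(-1, 8), -10), 13)), -2) = Mul(Mul(-30, Add(Rational(-81, 8), 13)), -2) = Mul(Mul(-30, Rational(23, 8)), -2) = Mul(Rational(-345, 4), -2) = Rational(345, 2)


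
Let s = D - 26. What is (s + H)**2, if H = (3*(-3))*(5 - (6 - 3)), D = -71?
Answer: 13225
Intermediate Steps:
s = -97 (s = -71 - 26 = -97)
H = -18 (H = -9*(5 - 1*3) = -9*(5 - 3) = -9*2 = -18)
(s + H)**2 = (-97 - 18)**2 = (-115)**2 = 13225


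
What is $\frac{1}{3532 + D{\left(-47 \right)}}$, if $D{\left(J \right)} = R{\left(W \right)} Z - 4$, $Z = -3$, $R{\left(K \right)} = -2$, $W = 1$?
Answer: $\frac{1}{3534} \approx 0.00028297$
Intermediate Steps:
$D{\left(J \right)} = 2$ ($D{\left(J \right)} = \left(-2\right) \left(-3\right) - 4 = 6 - 4 = 2$)
$\frac{1}{3532 + D{\left(-47 \right)}} = \frac{1}{3532 + 2} = \frac{1}{3534}$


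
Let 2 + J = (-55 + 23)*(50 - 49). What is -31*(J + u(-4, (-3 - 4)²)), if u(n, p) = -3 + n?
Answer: 1271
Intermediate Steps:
J = -34 (J = -2 + (-55 + 23)*(50 - 49) = -2 - 32*1 = -2 - 32 = -34)
-31*(J + u(-4, (-3 - 4)²)) = -31*(-34 + (-3 - 4)) = -31*(-34 - 7) = -31*(-41) = 1271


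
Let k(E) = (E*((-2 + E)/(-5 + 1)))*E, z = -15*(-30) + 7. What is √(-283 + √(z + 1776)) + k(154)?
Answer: -901208 + I*√(283 - √2233) ≈ -9.0121e+5 + 15.354*I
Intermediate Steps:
z = 457 (z = 450 + 7 = 457)
k(E) = E²*(½ - E/4) (k(E) = (E*((-2 + E)/(-4)))*E = (E*((-2 + E)*(-¼)))*E = (E*(½ - E/4))*E = E²*(½ - E/4))
√(-283 + √(z + 1776)) + k(154) = √(-283 + √(457 + 1776)) + (¼)*154²*(2 - 1*154) = √(-283 + √2233) + (¼)*23716*(2 - 154) = √(-283 + √2233) + (¼)*23716*(-152) = √(-283 + √2233) - 901208 = -901208 + √(-283 + √2233)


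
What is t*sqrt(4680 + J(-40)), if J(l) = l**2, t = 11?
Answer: 22*sqrt(1570) ≈ 871.71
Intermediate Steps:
t*sqrt(4680 + J(-40)) = 11*sqrt(4680 + (-40)**2) = 11*sqrt(4680 + 1600) = 11*sqrt(6280) = 11*(2*sqrt(1570)) = 22*sqrt(1570)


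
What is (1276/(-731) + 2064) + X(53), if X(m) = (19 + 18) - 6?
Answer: 1530169/731 ≈ 2093.3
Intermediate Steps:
X(m) = 31 (X(m) = 37 - 6 = 31)
(1276/(-731) + 2064) + X(53) = (1276/(-731) + 2064) + 31 = (1276*(-1/731) + 2064) + 31 = (-1276/731 + 2064) + 31 = 1507508/731 + 31 = 1530169/731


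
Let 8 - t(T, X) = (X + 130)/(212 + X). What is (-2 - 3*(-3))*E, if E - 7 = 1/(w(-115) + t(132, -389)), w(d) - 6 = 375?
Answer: 3362345/68594 ≈ 49.018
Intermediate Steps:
w(d) = 381 (w(d) = 6 + 375 = 381)
t(T, X) = 8 - (130 + X)/(212 + X) (t(T, X) = 8 - (X + 130)/(212 + X) = 8 - (130 + X)/(212 + X))
E = 480335/68594 (E = 7 + 1/(381 + (1566 + 7*(-389))/(212 - 389)) = 7 + 1/(381 + (1566 - 2723)/(-177)) = 7 + 1/(381 - 1/177*(-1157)) = 7 + 1/(381 + 1157/177) = 7 + 1/(68594/177) = 7 + 177/68594 = 480335/68594 ≈ 7.0026)
(-2 - 3*(-3))*E = (-2 - 3*(-3))*(480335/68594) = (-2 + 9)*(480335/68594) = 7*(480335/68594) = 3362345/68594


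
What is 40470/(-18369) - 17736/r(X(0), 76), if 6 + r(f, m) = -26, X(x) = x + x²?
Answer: 13520731/24492 ≈ 552.05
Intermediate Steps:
r(f, m) = -32 (r(f, m) = -6 - 26 = -32)
40470/(-18369) - 17736/r(X(0), 76) = 40470/(-18369) - 17736/(-32) = 40470*(-1/18369) - 17736*(-1/32) = -13490/6123 + 2217/4 = 13520731/24492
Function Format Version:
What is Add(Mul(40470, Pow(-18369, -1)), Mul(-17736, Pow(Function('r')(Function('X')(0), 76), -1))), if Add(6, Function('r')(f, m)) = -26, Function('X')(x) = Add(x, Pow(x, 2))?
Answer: Rational(13520731, 24492) ≈ 552.05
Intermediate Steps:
Function('r')(f, m) = -32 (Function('r')(f, m) = Add(-6, -26) = -32)
Add(Mul(40470, Pow(-18369, -1)), Mul(-17736, Pow(Function('r')(Function('X')(0), 76), -1))) = Add(Mul(40470, Pow(-18369, -1)), Mul(-17736, Pow(-32, -1))) = Add(Mul(40470, Rational(-1, 18369)), Mul(-17736, Rational(-1, 32))) = Add(Rational(-13490, 6123), Rational(2217, 4)) = Rational(13520731, 24492)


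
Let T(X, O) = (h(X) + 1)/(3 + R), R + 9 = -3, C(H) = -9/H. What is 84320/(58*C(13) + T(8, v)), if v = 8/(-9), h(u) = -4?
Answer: -3288480/1553 ≈ -2117.5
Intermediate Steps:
R = -12 (R = -9 - 3 = -12)
v = -8/9 (v = 8*(-1/9) = -8/9 ≈ -0.88889)
T(X, O) = 1/3 (T(X, O) = (-4 + 1)/(3 - 12) = -3/(-9) = -3*(-1/9) = 1/3)
84320/(58*C(13) + T(8, v)) = 84320/(58*(-9/13) + 1/3) = 84320/(-522/13 + 1/3) = 84320/(-1553/39) = 84320*(-39/1553) = -3288480/1553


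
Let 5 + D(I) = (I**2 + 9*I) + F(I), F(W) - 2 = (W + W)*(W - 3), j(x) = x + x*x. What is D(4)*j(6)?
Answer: 2394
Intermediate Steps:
j(x) = x + x**2
F(W) = 2 + 2*W*(-3 + W) (F(W) = 2 + (W + W)*(W - 3) = 2 + (2*W)*(-3 + W) = 2 + 2*W*(-3 + W))
D(I) = -3 + 3*I + 3*I**2 (D(I) = -5 + ((I**2 + 9*I) + (2 - 6*I + 2*I**2)) = -5 + (2 + 3*I + 3*I**2) = -3 + 3*I + 3*I**2)
D(4)*j(6) = (-3 + 3*4 + 3*4**2)*(6*(1 + 6)) = (-3 + 12 + 3*16)*(6*7) = (-3 + 12 + 48)*42 = 57*42 = 2394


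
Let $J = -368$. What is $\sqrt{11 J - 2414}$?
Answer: $3 i \sqrt{718} \approx 80.387 i$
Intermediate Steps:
$\sqrt{11 J - 2414} = \sqrt{11 \left(-368\right) - 2414} = \sqrt{-4048 - 2414} = \sqrt{-6462} = 3 i \sqrt{718}$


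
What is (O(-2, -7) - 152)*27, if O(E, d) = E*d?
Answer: -3726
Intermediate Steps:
(O(-2, -7) - 152)*27 = (-2*(-7) - 152)*27 = (14 - 152)*27 = -138*27 = -3726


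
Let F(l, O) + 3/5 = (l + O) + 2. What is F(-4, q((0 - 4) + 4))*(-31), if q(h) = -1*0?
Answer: 403/5 ≈ 80.600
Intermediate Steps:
q(h) = 0
F(l, O) = 7/5 + O + l (F(l, O) = -3/5 + ((l + O) + 2) = -3/5 + ((O + l) + 2) = -3/5 + (2 + O + l) = 7/5 + O + l)
F(-4, q((0 - 4) + 4))*(-31) = (7/5 + 0 - 4)*(-31) = -13/5*(-31) = 403/5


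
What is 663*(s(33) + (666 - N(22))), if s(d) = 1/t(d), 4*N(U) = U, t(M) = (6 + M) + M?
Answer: 10510097/24 ≈ 4.3792e+5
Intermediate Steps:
t(M) = 6 + 2*M
N(U) = U/4
s(d) = 1/(6 + 2*d)
663*(s(33) + (666 - N(22))) = 663*(1/(2*(3 + 33)) + (666 - 22/4)) = 663*((½)/36 + (666 - 1*11/2)) = 663*((½)*(1/36) + (666 - 11/2)) = 663*(1/72 + 1321/2) = 663*(47557/72) = 10510097/24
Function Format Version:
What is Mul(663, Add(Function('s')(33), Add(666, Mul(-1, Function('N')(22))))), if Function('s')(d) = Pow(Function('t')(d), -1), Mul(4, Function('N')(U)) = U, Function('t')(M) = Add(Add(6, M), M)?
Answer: Rational(10510097, 24) ≈ 4.3792e+5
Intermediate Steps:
Function('t')(M) = Add(6, Mul(2, M))
Function('N')(U) = Mul(Rational(1, 4), U)
Function('s')(d) = Pow(Add(6, Mul(2, d)), -1)
Mul(663, Add(Function('s')(33), Add(666, Mul(-1, Function('N')(22))))) = Mul(663, Add(Mul(Rational(1, 2), Pow(Add(3, 33), -1)), Add(666, Mul(-1, Mul(Rational(1, 4), 22))))) = Mul(663, Add(Mul(Rational(1, 2), Pow(36, -1)), Add(666, Mul(-1, Rational(11, 2))))) = Mul(663, Add(Mul(Rational(1, 2), Rational(1, 36)), Add(666, Rational(-11, 2)))) = Mul(663, Add(Rational(1, 72), Rational(1321, 2))) = Mul(663, Rational(47557, 72)) = Rational(10510097, 24)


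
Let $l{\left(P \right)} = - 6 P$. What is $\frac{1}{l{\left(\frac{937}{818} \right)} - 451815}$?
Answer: $- \frac{409}{184795146} \approx -2.2133 \cdot 10^{-6}$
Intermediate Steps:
$\frac{1}{l{\left(\frac{937}{818} \right)} - 451815} = \frac{1}{- 6 \cdot \frac{937}{818} - 451815} = \frac{1}{- 6 \cdot 937 \cdot \frac{1}{818} - 451815} = \frac{1}{\left(-6\right) \frac{937}{818} - 451815} = \frac{1}{- \frac{2811}{409} - 451815} = \frac{1}{- \frac{184795146}{409}} = - \frac{409}{184795146}$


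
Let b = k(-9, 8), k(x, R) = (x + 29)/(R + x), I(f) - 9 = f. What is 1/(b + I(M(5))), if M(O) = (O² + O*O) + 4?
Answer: 1/43 ≈ 0.023256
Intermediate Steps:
M(O) = 4 + 2*O² (M(O) = (O² + O²) + 4 = 2*O² + 4 = 4 + 2*O²)
I(f) = 9 + f
k(x, R) = (29 + x)/(R + x)
b = -20 (b = (29 - 9)/(8 - 9) = 20/(-1) = -1*20 = -20)
1/(b + I(M(5))) = 1/(-20 + (9 + (4 + 2*5²))) = 1/(-20 + (9 + (4 + 2*25))) = 1/(-20 + (9 + (4 + 50))) = 1/(-20 + (9 + 54)) = 1/(-20 + 63) = 1/43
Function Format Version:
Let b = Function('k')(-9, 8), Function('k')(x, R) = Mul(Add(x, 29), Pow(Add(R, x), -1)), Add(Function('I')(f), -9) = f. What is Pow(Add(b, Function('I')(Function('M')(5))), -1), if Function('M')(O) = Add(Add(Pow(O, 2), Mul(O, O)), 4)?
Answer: Rational(1, 43) ≈ 0.023256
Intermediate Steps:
Function('M')(O) = Add(4, Mul(2, Pow(O, 2))) (Function('M')(O) = Add(Add(Pow(O, 2), Pow(O, 2)), 4) = Add(Mul(2, Pow(O, 2)), 4) = Add(4, Mul(2, Pow(O, 2))))
Function('I')(f) = Add(9, f)
Function('k')(x, R) = Mul(Pow(Add(R, x), -1), Add(29, x)) (Function('k')(x, R) = Mul(Add(29, x), Pow(Add(R, x), -1)) = Mul(Pow(Add(R, x), -1), Add(29, x)))
b = -20 (b = Mul(Pow(Add(8, -9), -1), Add(29, -9)) = Mul(Pow(-1, -1), 20) = Mul(-1, 20) = -20)
Pow(Add(b, Function('I')(Function('M')(5))), -1) = Pow(Add(-20, Add(9, Add(4, Mul(2, Pow(5, 2))))), -1) = Pow(Add(-20, Add(9, Add(4, Mul(2, 25)))), -1) = Pow(Add(-20, Add(9, Add(4, 50))), -1) = Pow(Add(-20, Add(9, 54)), -1) = Pow(Add(-20, 63), -1) = Pow(43, -1) = Rational(1, 43)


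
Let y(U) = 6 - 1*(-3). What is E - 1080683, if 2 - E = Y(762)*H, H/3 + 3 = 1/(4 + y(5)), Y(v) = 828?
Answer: -13954461/13 ≈ -1.0734e+6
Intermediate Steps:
y(U) = 9 (y(U) = 6 + 3 = 9)
H = -114/13 (H = -9 + 3/(4 + 9) = -9 + 3/13 = -114/13 ≈ -8.7692)
E = 94418/13 (E = 2 - 828*(-114)/13 = 2 - 1*(-94392/13) = 2 + 94392/13 = 94418/13 ≈ 7262.9)
E - 1080683 = 94418/13 - 1080683 = -13954461/13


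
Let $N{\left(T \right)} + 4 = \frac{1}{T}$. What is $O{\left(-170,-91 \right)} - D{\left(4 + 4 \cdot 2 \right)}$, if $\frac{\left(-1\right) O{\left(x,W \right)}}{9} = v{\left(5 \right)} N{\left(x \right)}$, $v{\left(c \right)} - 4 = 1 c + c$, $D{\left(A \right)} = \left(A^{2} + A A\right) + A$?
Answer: $\frac{17403}{85} \approx 204.74$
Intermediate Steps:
$N{\left(T \right)} = -4 + \frac{1}{T}$
$D{\left(A \right)} = A + 2 A^{2}$ ($D{\left(A \right)} = \left(A^{2} + A^{2}\right) + A = 2 A^{2} + A = A + 2 A^{2}$)
$v{\left(c \right)} = 4 + 2 c$ ($v{\left(c \right)} = 4 + \left(1 c + c\right) = 4 + \left(c + c\right) = 4 + 2 c$)
$O{\left(x,W \right)} = 504 - \frac{126}{x}$ ($O{\left(x,W \right)} = - 9 \left(4 + 2 \cdot 5\right) \left(-4 + \frac{1}{x}\right) = - 9 \left(4 + 10\right) \left(-4 + \frac{1}{x}\right) = - 9 \cdot 14 \left(-4 + \frac{1}{x}\right) = - 9 \left(-56 + \frac{14}{x}\right) = 504 - \frac{126}{x}$)
$O{\left(-170,-91 \right)} - D{\left(4 + 4 \cdot 2 \right)} = \left(504 - \frac{126}{-170}\right) - \left(4 + 4 \cdot 2\right) \left(1 + 2 \left(4 + 4 \cdot 2\right)\right) = \left(504 - - \frac{63}{85}\right) - \left(4 + 8\right) \left(1 + 2 \left(4 + 8\right)\right) = \left(504 + \frac{63}{85}\right) - 12 \left(1 + 2 \cdot 12\right) = \frac{42903}{85} - 12 \left(1 + 24\right) = \frac{42903}{85} - 12 \cdot 25 = \frac{42903}{85} - 300 = \frac{17403}{85}$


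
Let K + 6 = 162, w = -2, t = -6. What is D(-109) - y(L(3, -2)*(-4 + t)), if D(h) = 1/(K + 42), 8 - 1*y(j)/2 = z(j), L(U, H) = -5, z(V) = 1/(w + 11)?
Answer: -347/22 ≈ -15.773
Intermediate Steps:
z(V) = ⅑ (z(V) = 1/(-2 + 11) = 1/9 = ⅑)
K = 156 (K = -6 + 162 = 156)
y(j) = 142/9 (y(j) = 16 - 2*⅑ = 16 - 2/9 = 142/9)
D(h) = 1/198 (D(h) = 1/(156 + 42) = 1/198)
D(-109) - y(L(3, -2)*(-4 + t)) = 1/198 - 1*142/9 = 1/198 - 142/9 = -347/22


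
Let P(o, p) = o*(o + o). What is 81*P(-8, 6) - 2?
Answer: 10366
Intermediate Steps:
P(o, p) = 2*o² (P(o, p) = o*(2*o) = 2*o²)
81*P(-8, 6) - 2 = 81*(2*(-8)²) - 2 = 81*(2*64) - 2 = 81*128 - 2 = 10368 - 2 = 10366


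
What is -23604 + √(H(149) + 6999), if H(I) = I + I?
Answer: -23604 + √7297 ≈ -23519.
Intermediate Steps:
H(I) = 2*I
-23604 + √(H(149) + 6999) = -23604 + √(2*149 + 6999) = -23604 + √(298 + 6999) = -23604 + √7297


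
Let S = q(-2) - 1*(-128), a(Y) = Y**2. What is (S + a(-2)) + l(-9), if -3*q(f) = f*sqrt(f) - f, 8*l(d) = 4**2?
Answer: 400/3 + 2*I*sqrt(2)/3 ≈ 133.33 + 0.94281*I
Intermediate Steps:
l(d) = 2 (l(d) = (1/8)*4**2 = (1/8)*16 = 2)
q(f) = -f**(3/2)/3 + f/3 (q(f) = -(f*sqrt(f) - f)/3 = -(f**(3/2) - f)/3 = -f**(3/2)/3 + f/3)
S = 382/3 + 2*I*sqrt(2)/3 (S = (-(-2)*I*sqrt(2)/3 + (1/3)*(-2)) - 1*(-128) = (-(-2)*I*sqrt(2)/3 - 2/3) + 128 = (2*I*sqrt(2)/3 - 2/3) + 128 = (-2/3 + 2*I*sqrt(2)/3) + 128 = 382/3 + 2*I*sqrt(2)/3 ≈ 127.33 + 0.94281*I)
(S + a(-2)) + l(-9) = ((382/3 + 2*I*sqrt(2)/3) + (-2)**2) + 2 = ((382/3 + 2*I*sqrt(2)/3) + 4) + 2 = (394/3 + 2*I*sqrt(2)/3) + 2 = 400/3 + 2*I*sqrt(2)/3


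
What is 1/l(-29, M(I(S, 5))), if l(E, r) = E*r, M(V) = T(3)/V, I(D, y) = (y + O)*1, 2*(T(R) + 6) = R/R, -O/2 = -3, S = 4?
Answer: 2/29 ≈ 0.068966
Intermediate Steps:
O = 6 (O = -2*(-3) = 6)
T(R) = -11/2 (T(R) = -6 + (R/R)/2 = -6 + (½)*1 = -6 + ½ = -11/2)
I(D, y) = 6 + y (I(D, y) = (y + 6)*1 = (6 + y)*1 = 6 + y)
M(V) = -11/(2*V)
1/l(-29, M(I(S, 5))) = 1/(-(-319)/(2*(6 + 5))) = 1/(-(-319)/(2*11)) = 1/(-29*(-½)) = 1/(29/2) = 2/29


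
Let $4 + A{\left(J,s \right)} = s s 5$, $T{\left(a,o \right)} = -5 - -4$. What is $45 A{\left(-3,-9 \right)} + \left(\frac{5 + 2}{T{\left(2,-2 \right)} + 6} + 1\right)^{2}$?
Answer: $\frac{451269}{25} \approx 18051.0$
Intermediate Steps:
$T{\left(a,o \right)} = -1$ ($T{\left(a,o \right)} = -5 + 4 = -1$)
$A{\left(J,s \right)} = -4 + 5 s^{2}$ ($A{\left(J,s \right)} = -4 + s s 5 = -4 + s^{2} \cdot 5 = -4 + 5 s^{2}$)
$45 A{\left(-3,-9 \right)} + \left(\frac{5 + 2}{T{\left(2,-2 \right)} + 6} + 1\right)^{2} = 45 \left(-4 + 5 \left(-9\right)^{2}\right) + \left(\frac{5 + 2}{-1 + 6} + 1\right)^{2} = 45 \left(-4 + 5 \cdot 81\right) + \left(\frac{7}{5} + 1\right)^{2} = 45 \left(-4 + 405\right) + \left(7 \cdot \frac{1}{5} + 1\right)^{2} = 45 \cdot 401 + \left(\frac{7}{5} + 1\right)^{2} = 18045 + \left(\frac{12}{5}\right)^{2} = 18045 + \frac{144}{25} = \frac{451269}{25}$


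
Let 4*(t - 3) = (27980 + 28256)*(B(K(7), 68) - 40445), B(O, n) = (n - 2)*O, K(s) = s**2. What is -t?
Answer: 523149446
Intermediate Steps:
B(O, n) = O*(-2 + n) (B(O, n) = (-2 + n)*O = O*(-2 + n))
t = -523149446 (t = 3 + ((27980 + 28256)*(7**2*(-2 + 68) - 40445))/4 = 3 + (56236*(49*66 - 40445))/4 = 3 + (56236*(3234 - 40445))/4 = 3 + (56236*(-37211))/4 = 3 + (1/4)*(-2092597796) = 3 - 523149449 = -523149446)
-t = -1*(-523149446) = 523149446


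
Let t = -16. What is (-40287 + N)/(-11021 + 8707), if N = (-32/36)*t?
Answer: 362455/20826 ≈ 17.404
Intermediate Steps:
N = 128/9 (N = (-32/36)*(-16) = ((1/36)*(-32))*(-16) = -8/9*(-16) = 128/9 ≈ 14.222)
(-40287 + N)/(-11021 + 8707) = (-40287 + 128/9)/(-11021 + 8707) = -362455/9/(-2314) = -362455/9*(-1/2314) = 362455/20826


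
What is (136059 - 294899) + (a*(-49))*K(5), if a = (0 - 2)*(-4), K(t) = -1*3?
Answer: -157664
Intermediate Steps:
K(t) = -3
a = 8 (a = -2*(-4) = 8)
(136059 - 294899) + (a*(-49))*K(5) = (136059 - 294899) + (8*(-49))*(-3) = -158840 - 392*(-3) = -158840 + 1176 = -157664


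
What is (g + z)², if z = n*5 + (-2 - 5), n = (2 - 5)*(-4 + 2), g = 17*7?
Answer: 20164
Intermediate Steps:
g = 119
n = 6 (n = -3*(-2) = 6)
z = 23 (z = 6*5 + (-2 - 5) = 30 - 7 = 23)
(g + z)² = (119 + 23)² = 142² = 20164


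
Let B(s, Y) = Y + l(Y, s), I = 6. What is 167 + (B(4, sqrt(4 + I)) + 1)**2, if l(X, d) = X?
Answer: 208 + 4*sqrt(10) ≈ 220.65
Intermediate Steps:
B(s, Y) = 2*Y (B(s, Y) = Y + Y = 2*Y)
167 + (B(4, sqrt(4 + I)) + 1)**2 = 167 + (2*sqrt(4 + 6) + 1)**2 = 167 + (2*sqrt(10) + 1)**2 = 167 + (1 + 2*sqrt(10))**2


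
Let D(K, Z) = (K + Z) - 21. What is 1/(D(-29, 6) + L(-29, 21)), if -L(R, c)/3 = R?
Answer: 1/43 ≈ 0.023256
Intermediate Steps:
L(R, c) = -3*R
D(K, Z) = -21 + K + Z
1/(D(-29, 6) + L(-29, 21)) = 1/((-21 - 29 + 6) - 3*(-29)) = 1/(-44 + 87) = 1/43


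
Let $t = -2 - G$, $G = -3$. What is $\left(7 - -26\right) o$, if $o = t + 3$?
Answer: $132$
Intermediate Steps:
$t = 1$ ($t = -2 - -3 = -2 + 3 = 1$)
$o = 4$ ($o = 1 + 3 = 4$)
$\left(7 - -26\right) o = \left(7 - -26\right) 4 = \left(7 + 26\right) 4 = 33 \cdot 4 = 132$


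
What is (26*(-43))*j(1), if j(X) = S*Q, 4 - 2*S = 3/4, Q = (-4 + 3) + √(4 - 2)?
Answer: 7267/4 - 7267*√2/4 ≈ -752.52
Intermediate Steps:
Q = -1 + √2 ≈ 0.41421
S = 13/8 (S = 2 - 3/(2*4) = 2 - ½*¾ = 2 - 3/8 = 13/8 ≈ 1.6250)
j(X) = -13/8 + 13*√2/8 (j(X) = 13*(-1 + √2)/8 = -13/8 + 13*√2/8)
(26*(-43))*j(1) = (26*(-43))*(-13/8 + 13*√2/8) = -1118*(-13/8 + 13*√2/8) = 7267/4 - 7267*√2/4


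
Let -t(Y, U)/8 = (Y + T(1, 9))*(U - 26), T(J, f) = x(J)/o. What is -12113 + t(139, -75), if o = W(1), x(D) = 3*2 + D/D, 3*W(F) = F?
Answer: 117167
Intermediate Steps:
W(F) = F/3
x(D) = 7 (x(D) = 6 + 1 = 7)
o = ⅓ (o = (⅓)*1 = ⅓ ≈ 0.33333)
T(J, f) = 21 (T(J, f) = 7/(⅓) = 7*3 = 21)
t(Y, U) = -8*(-26 + U)*(21 + Y) (t(Y, U) = -8*(Y + 21)*(U - 26) = -8*(21 + Y)*(-26 + U) = -8*(-26 + U)*(21 + Y))
-12113 + t(139, -75) = -12113 + (4368 - 168*(-75) + 208*139 - 8*(-75)*139) = -12113 + (4368 + 12600 + 28912 + 83400) = -12113 + 129280 = 117167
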